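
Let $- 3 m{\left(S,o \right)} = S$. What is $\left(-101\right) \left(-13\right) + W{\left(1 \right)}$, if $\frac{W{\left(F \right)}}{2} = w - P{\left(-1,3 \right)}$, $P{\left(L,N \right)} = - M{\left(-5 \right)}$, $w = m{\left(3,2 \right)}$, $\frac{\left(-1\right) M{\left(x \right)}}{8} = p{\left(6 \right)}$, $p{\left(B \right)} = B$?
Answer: $1215$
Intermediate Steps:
$m{\left(S,o \right)} = - \frac{S}{3}$
$M{\left(x \right)} = -48$ ($M{\left(x \right)} = \left(-8\right) 6 = -48$)
$w = -1$ ($w = \left(- \frac{1}{3}\right) 3 = -1$)
$P{\left(L,N \right)} = 48$ ($P{\left(L,N \right)} = \left(-1\right) \left(-48\right) = 48$)
$W{\left(F \right)} = -98$ ($W{\left(F \right)} = 2 \left(-1 - 48\right) = 2 \left(-49\right) = -98$)
$\left(-101\right) \left(-13\right) + W{\left(1 \right)} = \left(-101\right) \left(-13\right) - 98 = 1313 - 98 = 1215$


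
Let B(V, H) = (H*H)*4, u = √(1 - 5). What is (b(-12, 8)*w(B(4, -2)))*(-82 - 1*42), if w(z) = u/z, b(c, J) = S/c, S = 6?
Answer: 31*I/4 ≈ 7.75*I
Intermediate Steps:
u = 2*I (u = √(-4) = 2*I ≈ 2.0*I)
B(V, H) = 4*H² (B(V, H) = H²*4 = 4*H²)
b(c, J) = 6/c
w(z) = 2*I/z (w(z) = (2*I)/z = 2*I/z)
(b(-12, 8)*w(B(4, -2)))*(-82 - 1*42) = ((6/(-12))*(2*I/((4*(-2)²))))*(-82 - 1*42) = ((6*(-1/12))*(2*I/((4*4))))*(-82 - 42) = -I/16*(-124) = 31*I/4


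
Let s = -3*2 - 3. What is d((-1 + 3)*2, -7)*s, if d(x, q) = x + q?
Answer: 27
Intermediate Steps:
s = -9 (s = -6 - 3 = -9)
d(x, q) = q + x
d((-1 + 3)*2, -7)*s = (-7 + (-1 + 3)*2)*(-9) = (-7 + 2*2)*(-9) = (-7 + 4)*(-9) = -3*(-9) = 27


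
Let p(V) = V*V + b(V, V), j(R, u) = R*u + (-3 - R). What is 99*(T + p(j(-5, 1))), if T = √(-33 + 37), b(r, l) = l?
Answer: 792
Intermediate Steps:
j(R, u) = -3 - R + R*u
p(V) = V + V² (p(V) = V*V + V = V² + V = V + V²)
T = 2 (T = √4 = 2)
99*(T + p(j(-5, 1))) = 99*(2 + (-3 - 1*(-5) - 5*1)*(1 + (-3 - 1*(-5) - 5*1))) = 99*(2 + (-3 + 5 - 5)*(1 + (-3 + 5 - 5))) = 99*(2 - 3*(1 - 3)) = 99*(2 - 3*(-2)) = 99*(2 + 6) = 99*8 = 792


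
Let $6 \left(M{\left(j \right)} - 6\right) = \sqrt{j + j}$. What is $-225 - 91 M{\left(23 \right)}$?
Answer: $-771 - \frac{91 \sqrt{46}}{6} \approx -873.87$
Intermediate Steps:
$M{\left(j \right)} = 6 + \frac{\sqrt{2} \sqrt{j}}{6}$ ($M{\left(j \right)} = 6 + \frac{\sqrt{j + j}}{6} = 6 + \frac{\sqrt{2 j}}{6} = 6 + \frac{\sqrt{2} \sqrt{j}}{6}$)
$-225 - 91 M{\left(23 \right)} = -225 - 91 \left(6 + \frac{\sqrt{2} \sqrt{23}}{6}\right) = -225 - 91 \left(6 + \frac{\sqrt{46}}{6}\right) = -225 - \left(546 + \frac{91 \sqrt{46}}{6}\right) = -771 - \frac{91 \sqrt{46}}{6}$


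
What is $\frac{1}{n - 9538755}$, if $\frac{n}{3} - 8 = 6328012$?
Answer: $\frac{1}{9445305} \approx 1.0587 \cdot 10^{-7}$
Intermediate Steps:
$n = 18984060$ ($n = 24 + 3 \cdot 6328012 = 24 + 18984036 = 18984060$)
$\frac{1}{n - 9538755} = \frac{1}{18984060 - 9538755} = \frac{1}{9445305}$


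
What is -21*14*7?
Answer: -2058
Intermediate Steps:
-21*14*7 = -294*7 = -2058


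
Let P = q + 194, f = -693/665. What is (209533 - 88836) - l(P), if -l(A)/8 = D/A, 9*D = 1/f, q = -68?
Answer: 6775084321/56133 ≈ 1.2070e+5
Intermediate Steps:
f = -99/95 (f = -693*1/665 = -99/95 ≈ -1.0421)
D = -95/891 (D = 1/(9*(-99/95)) = (1/9)*(-95/99) = -95/891 ≈ -0.10662)
P = 126 (P = -68 + 194 = 126)
l(A) = 760/(891*A) (l(A) = -(-760)/(891*A) = 760/(891*A))
(209533 - 88836) - l(P) = (209533 - 88836) - 760/(891*126) = 120697 - 760/(891*126) = 120697 - 1*380/56133 = 120697 - 380/56133 = 6775084321/56133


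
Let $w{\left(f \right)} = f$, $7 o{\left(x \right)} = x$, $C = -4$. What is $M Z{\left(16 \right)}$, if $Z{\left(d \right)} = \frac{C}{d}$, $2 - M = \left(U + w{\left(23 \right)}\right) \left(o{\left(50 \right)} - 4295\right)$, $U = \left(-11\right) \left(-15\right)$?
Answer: $- \frac{2821417}{14} \approx -2.0153 \cdot 10^{5}$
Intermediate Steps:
$o{\left(x \right)} = \frac{x}{7}$
$U = 165$
$M = \frac{5642834}{7}$ ($M = 2 - \left(165 + 23\right) \left(\frac{1}{7} \cdot 50 - 4295\right) = 2 - 188 \left(\frac{50}{7} - 4295\right) = 2 - 188 \left(- \frac{30015}{7}\right) = 2 - - \frac{5642820}{7} = 2 + \frac{5642820}{7} = \frac{5642834}{7} \approx 8.0612 \cdot 10^{5}$)
$Z{\left(d \right)} = - \frac{4}{d}$
$M Z{\left(16 \right)} = \frac{5642834 \left(- \frac{4}{16}\right)}{7} = \frac{5642834 \left(\left(-4\right) \frac{1}{16}\right)}{7} = \frac{5642834}{7} \left(- \frac{1}{4}\right) = - \frac{2821417}{14}$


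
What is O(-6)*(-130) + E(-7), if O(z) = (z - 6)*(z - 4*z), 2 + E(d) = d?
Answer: 28071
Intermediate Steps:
E(d) = -2 + d
O(z) = -3*z*(-6 + z) (O(z) = (-6 + z)*(-3*z) = -3*z*(-6 + z))
O(-6)*(-130) + E(-7) = (3*(-6)*(6 - 1*(-6)))*(-130) + (-2 - 7) = (3*(-6)*(6 + 6))*(-130) - 9 = (3*(-6)*12)*(-130) - 9 = -216*(-130) - 9 = 28080 - 9 = 28071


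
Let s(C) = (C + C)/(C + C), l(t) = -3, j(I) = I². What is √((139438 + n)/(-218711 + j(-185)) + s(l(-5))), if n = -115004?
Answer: √7381838318/92243 ≈ 0.93143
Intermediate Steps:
s(C) = 1 (s(C) = (2*C)/((2*C)) = (2*C)*(1/(2*C)) = 1)
√((139438 + n)/(-218711 + j(-185)) + s(l(-5))) = √((139438 - 115004)/(-218711 + (-185)²) + 1) = √(24434/(-218711 + 34225) + 1) = √(24434/(-184486) + 1) = √(24434*(-1/184486) + 1) = √(-12217/92243 + 1) = √(80026/92243) = √7381838318/92243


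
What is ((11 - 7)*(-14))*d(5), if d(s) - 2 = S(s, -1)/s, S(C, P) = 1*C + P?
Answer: -784/5 ≈ -156.80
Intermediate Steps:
S(C, P) = C + P
d(s) = 2 + (-1 + s)/s (d(s) = 2 + (s - 1)/s = 2 + (-1 + s)/s)
((11 - 7)*(-14))*d(5) = ((11 - 7)*(-14))*(3 - 1/5) = (4*(-14))*(3 - 1*⅕) = -56*(3 - ⅕) = -56*14/5 = -784/5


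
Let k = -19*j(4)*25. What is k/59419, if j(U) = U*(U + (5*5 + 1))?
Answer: -57000/59419 ≈ -0.95929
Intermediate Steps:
j(U) = U*(26 + U) (j(U) = U*(U + (25 + 1)) = U*(U + 26) = U*(26 + U))
k = -57000 (k = -76*(26 + 4)*25 = -76*30*25 = -19*120*25 = -2280*25 = -57000)
k/59419 = -57000/59419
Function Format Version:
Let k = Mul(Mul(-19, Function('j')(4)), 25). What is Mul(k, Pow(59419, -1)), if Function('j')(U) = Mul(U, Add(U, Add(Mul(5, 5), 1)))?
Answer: Rational(-57000, 59419) ≈ -0.95929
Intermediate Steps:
Function('j')(U) = Mul(U, Add(26, U)) (Function('j')(U) = Mul(U, Add(U, Add(25, 1))) = Mul(U, Add(U, 26)) = Mul(U, Add(26, U)))
k = -57000 (k = Mul(Mul(-19, Mul(4, Add(26, 4))), 25) = Mul(Mul(-19, Mul(4, 30)), 25) = Mul(Mul(-19, 120), 25) = Mul(-2280, 25) = -57000)
Mul(k, Pow(59419, -1)) = Mul(-57000, Pow(59419, -1)) = Mul(-57000, Rational(1, 59419)) = Rational(-57000, 59419)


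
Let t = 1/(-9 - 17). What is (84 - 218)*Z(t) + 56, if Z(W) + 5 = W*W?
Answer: 245321/338 ≈ 725.80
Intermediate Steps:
t = -1/26 (t = 1/(-26) = -1/26 ≈ -0.038462)
Z(W) = -5 + W**2 (Z(W) = -5 + W*W = -5 + W**2)
(84 - 218)*Z(t) + 56 = (84 - 218)*(-5 + (-1/26)**2) + 56 = -134*(-5 + 1/676) + 56 = -134*(-3379/676) + 56 = 226393/338 + 56 = 245321/338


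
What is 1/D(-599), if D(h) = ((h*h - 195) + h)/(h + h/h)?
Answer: -46/27539 ≈ -0.0016704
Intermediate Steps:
D(h) = (-195 + h + h²)/(1 + h) (D(h) = ((h² - 195) + h)/(h + 1) = ((-195 + h²) + h)/(1 + h) = (-195 + h + h²)/(1 + h))
1/D(-599) = 1/((-195 - 599 + (-599)²)/(1 - 599)) = 1/((-195 - 599 + 358801)/(-598)) = 1/(-1/598*358007) = 1/(-27539/46) = -46/27539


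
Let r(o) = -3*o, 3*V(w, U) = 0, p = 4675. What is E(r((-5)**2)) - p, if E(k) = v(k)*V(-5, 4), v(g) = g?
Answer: -4675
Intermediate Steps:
V(w, U) = 0 (V(w, U) = (1/3)*0 = 0)
E(k) = 0 (E(k) = k*0 = 0)
E(r((-5)**2)) - p = 0 - 1*4675 = 0 - 4675 = -4675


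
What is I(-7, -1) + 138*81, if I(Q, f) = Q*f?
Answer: 11185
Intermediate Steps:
I(-7, -1) + 138*81 = -7*(-1) + 138*81 = 7 + 11178 = 11185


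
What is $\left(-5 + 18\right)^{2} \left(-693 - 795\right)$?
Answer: $-251472$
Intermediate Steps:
$\left(-5 + 18\right)^{2} \left(-693 - 795\right) = 13^{2} \left(-1488\right) = 169 \left(-1488\right) = -251472$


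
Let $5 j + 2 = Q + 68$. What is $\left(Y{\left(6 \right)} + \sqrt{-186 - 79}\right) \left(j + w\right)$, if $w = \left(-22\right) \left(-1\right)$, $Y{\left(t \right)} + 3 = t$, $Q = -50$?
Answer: $\frac{378}{5} + \frac{126 i \sqrt{265}}{5} \approx 75.6 + 410.23 i$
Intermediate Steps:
$Y{\left(t \right)} = -3 + t$
$j = \frac{16}{5}$ ($j = - \frac{2}{5} + \frac{-50 + 68}{5} = - \frac{2}{5} + \frac{1}{5} \cdot 18 = - \frac{2}{5} + \frac{18}{5} = \frac{16}{5} \approx 3.2$)
$w = 22$
$\left(Y{\left(6 \right)} + \sqrt{-186 - 79}\right) \left(j + w\right) = \left(\left(-3 + 6\right) + \sqrt{-186 - 79}\right) \left(\frac{16}{5} + 22\right) = \left(3 + \sqrt{-265}\right) \frac{126}{5} = \left(3 + i \sqrt{265}\right) \frac{126}{5} = \frac{378}{5} + \frac{126 i \sqrt{265}}{5}$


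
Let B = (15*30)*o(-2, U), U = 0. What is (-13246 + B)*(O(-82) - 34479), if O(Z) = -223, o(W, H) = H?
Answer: 459662692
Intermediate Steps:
B = 0 (B = (15*30)*0 = 450*0 = 0)
(-13246 + B)*(O(-82) - 34479) = (-13246 + 0)*(-223 - 34479) = -13246*(-34702) = 459662692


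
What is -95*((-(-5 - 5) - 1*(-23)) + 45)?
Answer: -7410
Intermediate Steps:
-95*((-(-5 - 5) - 1*(-23)) + 45) = -95*((-1*(-10) + 23) + 45) = -95*((10 + 23) + 45) = -95*(33 + 45) = -95*78 = -7410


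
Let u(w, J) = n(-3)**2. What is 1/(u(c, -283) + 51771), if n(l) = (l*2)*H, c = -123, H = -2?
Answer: 1/51915 ≈ 1.9262e-5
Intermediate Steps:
n(l) = -4*l (n(l) = (l*2)*(-2) = (2*l)*(-2) = -4*l)
u(w, J) = 144 (u(w, J) = (-4*(-3))**2 = 12**2 = 144)
1/(u(c, -283) + 51771) = 1/(144 + 51771) = 1/51915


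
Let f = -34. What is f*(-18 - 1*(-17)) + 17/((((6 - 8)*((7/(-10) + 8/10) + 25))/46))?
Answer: 4624/251 ≈ 18.422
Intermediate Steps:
f*(-18 - 1*(-17)) + 17/((((6 - 8)*((7/(-10) + 8/10) + 25))/46)) = -34*(-18 - 1*(-17)) + 17/((((6 - 8)*((7/(-10) + 8/10) + 25))/46)) = -34*(-18 + 17) + 17/((-2*((7*(-⅒) + 8*(⅒)) + 25)*(1/46))) = -34*(-1) + 17/((-2*((-7/10 + ⅘) + 25)*(1/46))) = 34 + 17/((-2*(⅒ + 25)*(1/46))) = 34 + 17/((-2*251/10*(1/46))) = 34 + 17/((-251/5*1/46)) = 34 + 17/(-251/230) = 34 + 17*(-230/251) = 34 - 3910/251 = 4624/251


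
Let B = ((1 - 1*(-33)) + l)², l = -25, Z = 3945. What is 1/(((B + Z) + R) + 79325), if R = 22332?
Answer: 1/105683 ≈ 9.4623e-6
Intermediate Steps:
B = 81 (B = ((1 - 1*(-33)) - 25)² = ((1 + 33) - 25)² = (34 - 25)² = 9² = 81)
1/(((B + Z) + R) + 79325) = 1/(((81 + 3945) + 22332) + 79325) = 1/((4026 + 22332) + 79325) = 1/(26358 + 79325) = 1/105683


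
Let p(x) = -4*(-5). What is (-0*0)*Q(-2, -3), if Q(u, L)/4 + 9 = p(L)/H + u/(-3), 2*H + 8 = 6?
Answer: 0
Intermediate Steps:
p(x) = 20
H = -1 (H = -4 + (1/2)*6 = -4 + 3 = -1)
Q(u, L) = -116 - 4*u/3 (Q(u, L) = -36 + 4*(20/(-1) + u/(-3)) = -36 + 4*(20*(-1) + u*(-1/3)) = -36 + 4*(-20 - u/3) = -36 + (-80 - 4*u/3) = -116 - 4*u/3)
(-0*0)*Q(-2, -3) = (-0*0)*(-116 - 4/3*(-2)) = (-17*0)*(-116 + 8/3) = 0*(-340/3) = 0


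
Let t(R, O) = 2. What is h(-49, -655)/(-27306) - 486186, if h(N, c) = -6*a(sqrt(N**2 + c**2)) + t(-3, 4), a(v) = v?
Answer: -6637897459/13653 + sqrt(431426)/4551 ≈ -4.8619e+5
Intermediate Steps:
h(N, c) = 2 - 6*sqrt(N**2 + c**2) (h(N, c) = -6*sqrt(N**2 + c**2) + 2 = 2 - 6*sqrt(N**2 + c**2))
h(-49, -655)/(-27306) - 486186 = (2 - 6*sqrt((-49)**2 + (-655)**2))/(-27306) - 486186 = (2 - 6*sqrt(2401 + 429025))*(-1/27306) - 486186 = (2 - 6*sqrt(431426))*(-1/27306) - 486186 = (-1/13653 + sqrt(431426)/4551) - 486186 = -6637897459/13653 + sqrt(431426)/4551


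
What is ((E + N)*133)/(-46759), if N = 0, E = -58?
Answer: 406/2461 ≈ 0.16497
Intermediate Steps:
((E + N)*133)/(-46759) = ((-58 + 0)*133)/(-46759) = -58*133*(-1/46759) = -7714*(-1/46759) = 406/2461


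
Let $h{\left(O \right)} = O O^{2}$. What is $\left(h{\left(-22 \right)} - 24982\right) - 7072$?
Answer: $-42702$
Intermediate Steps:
$h{\left(O \right)} = O^{3}$
$\left(h{\left(-22 \right)} - 24982\right) - 7072 = \left(\left(-22\right)^{3} - 24982\right) - 7072 = \left(-10648 - 24982\right) - 7072 = -35630 - 7072 = -42702$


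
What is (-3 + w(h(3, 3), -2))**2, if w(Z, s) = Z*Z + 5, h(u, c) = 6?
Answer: 1444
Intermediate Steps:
w(Z, s) = 5 + Z**2 (w(Z, s) = Z**2 + 5 = 5 + Z**2)
(-3 + w(h(3, 3), -2))**2 = (-3 + (5 + 6**2))**2 = (-3 + (5 + 36))**2 = (-3 + 41)**2 = 38**2 = 1444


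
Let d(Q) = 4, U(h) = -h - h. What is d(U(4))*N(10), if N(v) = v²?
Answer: 400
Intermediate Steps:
U(h) = -2*h
d(U(4))*N(10) = 4*10² = 4*100 = 400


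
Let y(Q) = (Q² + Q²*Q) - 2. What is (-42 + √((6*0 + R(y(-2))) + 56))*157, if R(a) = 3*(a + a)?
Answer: -6594 + 314*√5 ≈ -5891.9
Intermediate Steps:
y(Q) = -2 + Q² + Q³ (y(Q) = (Q² + Q³) - 2 = -2 + Q² + Q³)
R(a) = 6*a (R(a) = 3*(2*a) = 6*a)
(-42 + √((6*0 + R(y(-2))) + 56))*157 = (-42 + √((6*0 + 6*(-2 + (-2)² + (-2)³)) + 56))*157 = (-42 + √((0 + 6*(-2 + 4 - 8)) + 56))*157 = (-42 + √((0 + 6*(-6)) + 56))*157 = (-42 + √((0 - 36) + 56))*157 = (-42 + √(-36 + 56))*157 = (-42 + √20)*157 = (-42 + 2*√5)*157 = -6594 + 314*√5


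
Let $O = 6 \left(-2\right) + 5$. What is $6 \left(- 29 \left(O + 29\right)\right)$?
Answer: $-3828$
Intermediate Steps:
$O = -7$ ($O = -12 + 5 = -7$)
$6 \left(- 29 \left(O + 29\right)\right) = 6 \left(- 29 \left(-7 + 29\right)\right) = 6 \left(\left(-29\right) 22\right) = 6 \left(-638\right) = -3828$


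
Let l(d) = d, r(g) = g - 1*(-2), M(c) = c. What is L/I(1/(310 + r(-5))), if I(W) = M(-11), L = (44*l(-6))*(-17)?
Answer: -408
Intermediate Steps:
r(g) = 2 + g (r(g) = g + 2 = 2 + g)
L = 4488 (L = (44*(-6))*(-17) = -264*(-17) = 4488)
I(W) = -11
L/I(1/(310 + r(-5))) = 4488/(-11) = 4488*(-1/11) = -408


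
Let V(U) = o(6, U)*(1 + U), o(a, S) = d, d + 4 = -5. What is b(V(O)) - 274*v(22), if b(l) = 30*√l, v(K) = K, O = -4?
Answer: -6028 + 90*√3 ≈ -5872.1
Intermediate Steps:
d = -9 (d = -4 - 5 = -9)
o(a, S) = -9
V(U) = -9 - 9*U (V(U) = -9*(1 + U) = -9 - 9*U)
b(V(O)) - 274*v(22) = 30*√(-9 - 9*(-4)) - 274*22 = 30*√(-9 + 36) - 6028 = 30*√27 - 6028 = 30*(3*√3) - 6028 = 90*√3 - 6028 = -6028 + 90*√3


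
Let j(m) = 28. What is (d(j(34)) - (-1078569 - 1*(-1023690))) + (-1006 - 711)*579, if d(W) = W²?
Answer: -938480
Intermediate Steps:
(d(j(34)) - (-1078569 - 1*(-1023690))) + (-1006 - 711)*579 = (28² - (-1078569 - 1*(-1023690))) + (-1006 - 711)*579 = (784 - (-1078569 + 1023690)) - 1717*579 = (784 - 1*(-54879)) - 994143 = (784 + 54879) - 994143 = 55663 - 994143 = -938480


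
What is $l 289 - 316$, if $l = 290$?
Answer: $83494$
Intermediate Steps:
$l 289 - 316 = 290 \cdot 289 - 316 = 83810 - 316 = 83494$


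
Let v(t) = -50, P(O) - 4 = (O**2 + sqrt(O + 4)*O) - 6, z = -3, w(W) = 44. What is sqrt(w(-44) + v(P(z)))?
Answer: I*sqrt(6) ≈ 2.4495*I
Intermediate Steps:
P(O) = -2 + O**2 + O*sqrt(4 + O) (P(O) = 4 + ((O**2 + sqrt(O + 4)*O) - 6) = 4 + ((O**2 + sqrt(4 + O)*O) - 6) = 4 + ((O**2 + O*sqrt(4 + O)) - 6) = 4 + (-6 + O**2 + O*sqrt(4 + O)) = -2 + O**2 + O*sqrt(4 + O))
sqrt(w(-44) + v(P(z))) = sqrt(44 - 50) = sqrt(-6) = I*sqrt(6)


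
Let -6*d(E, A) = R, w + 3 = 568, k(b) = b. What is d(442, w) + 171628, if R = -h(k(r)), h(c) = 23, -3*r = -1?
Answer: 1029791/6 ≈ 1.7163e+5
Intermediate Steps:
r = 1/3 (r = -1/3*(-1) = 1/3 ≈ 0.33333)
w = 565 (w = -3 + 568 = 565)
R = -23 (R = -1*23 = -23)
d(E, A) = 23/6 (d(E, A) = -1/6*(-23) = 23/6)
d(442, w) + 171628 = 23/6 + 171628 = 1029791/6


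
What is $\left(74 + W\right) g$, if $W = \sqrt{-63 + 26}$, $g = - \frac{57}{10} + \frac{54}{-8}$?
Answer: $- \frac{9213}{10} - \frac{249 i \sqrt{37}}{20} \approx -921.3 - 75.73 i$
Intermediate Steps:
$g = - \frac{249}{20}$ ($g = \left(-57\right) \frac{1}{10} + 54 \left(- \frac{1}{8}\right) = - \frac{57}{10} - \frac{27}{4} = - \frac{249}{20} \approx -12.45$)
$W = i \sqrt{37}$ ($W = \sqrt{-37} = i \sqrt{37} \approx 6.0828 i$)
$\left(74 + W\right) g = \left(74 + i \sqrt{37}\right) \left(- \frac{249}{20}\right) = - \frac{9213}{10} - \frac{249 i \sqrt{37}}{20}$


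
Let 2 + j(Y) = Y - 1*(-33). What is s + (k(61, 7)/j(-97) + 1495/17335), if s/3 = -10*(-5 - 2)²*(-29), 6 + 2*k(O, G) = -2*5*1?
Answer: 4877364665/114411 ≈ 42630.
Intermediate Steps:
k(O, G) = -8 (k(O, G) = -3 + (-2*5*1)/2 = -3 + (-10*1)/2 = -3 + (½)*(-10) = -3 - 5 = -8)
j(Y) = 31 + Y (j(Y) = -2 + (Y - 1*(-33)) = -2 + (Y + 33) = -2 + (33 + Y) = 31 + Y)
s = 42630 (s = 3*(-10*(-5 - 2)²*(-29)) = 3*(-10*(-7)²*(-29)) = 3*(-10*49*(-29)) = 3*(-490*(-29)) = 3*14210 = 42630)
s + (k(61, 7)/j(-97) + 1495/17335) = 42630 + (-8/(31 - 97) + 1495/17335) = 42630 + (-8/(-66) + 1495*(1/17335)) = 42630 + (-8*(-1/66) + 299/3467) = 42630 + (4/33 + 299/3467) = 42630 + 23735/114411 = 4877364665/114411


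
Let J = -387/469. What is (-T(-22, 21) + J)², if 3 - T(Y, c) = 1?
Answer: 1755625/219961 ≈ 7.9815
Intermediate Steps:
T(Y, c) = 2 (T(Y, c) = 3 - 1*1 = 3 - 1 = 2)
J = -387/469 (J = -387*1/469 = -387/469 ≈ -0.82516)
(-T(-22, 21) + J)² = (-1*2 - 387/469)² = (-2 - 387/469)² = (-1325/469)² = 1755625/219961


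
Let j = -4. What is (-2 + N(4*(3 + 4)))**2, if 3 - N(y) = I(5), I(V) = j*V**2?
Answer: 10201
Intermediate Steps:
I(V) = -4*V**2
N(y) = 103 (N(y) = 3 - (-4)*5**2 = 3 - (-4)*25 = 3 - 1*(-100) = 3 + 100 = 103)
(-2 + N(4*(3 + 4)))**2 = (-2 + 103)**2 = 101**2 = 10201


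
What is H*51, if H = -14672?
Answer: -748272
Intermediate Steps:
H*51 = -14672*51 = -748272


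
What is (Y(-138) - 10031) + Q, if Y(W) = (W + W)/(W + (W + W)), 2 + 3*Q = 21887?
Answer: -8206/3 ≈ -2735.3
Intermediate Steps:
Q = 7295 (Q = -⅔ + (⅓)*21887 = -⅔ + 21887/3 = 7295)
Y(W) = ⅔ (Y(W) = (2*W)/(W + 2*W) = (2*W)/((3*W)) = (2*W)*(1/(3*W)) = ⅔)
(Y(-138) - 10031) + Q = (⅔ - 10031) + 7295 = -30091/3 + 7295 = -8206/3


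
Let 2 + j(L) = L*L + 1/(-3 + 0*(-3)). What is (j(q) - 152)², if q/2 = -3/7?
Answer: 509811241/21609 ≈ 23593.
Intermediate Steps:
q = -6/7 (q = 2*(-3/7) = -6/7 ≈ -0.85714)
j(L) = -7/3 + L² (j(L) = -2 + (L*L + 1/(-3 + 0*(-3))) = -2 + (L² + 1/(-3 + 0)) = -2 + (L² + 1/(-3)) = -2 + (L² - ⅓) = -2 + (-⅓ + L²) = -7/3 + L²)
(j(q) - 152)² = ((-7/3 + (-6/7)²) - 152)² = ((-7/3 + 36/49) - 152)² = (-235/147 - 152)² = (-22579/147)² = 509811241/21609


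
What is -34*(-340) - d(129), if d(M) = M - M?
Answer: 11560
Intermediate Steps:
d(M) = 0
-34*(-340) - d(129) = -34*(-340) - 1*0 = 11560 + 0 = 11560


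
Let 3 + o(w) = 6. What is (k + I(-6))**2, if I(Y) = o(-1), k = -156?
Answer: 23409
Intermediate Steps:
o(w) = 3 (o(w) = -3 + 6 = 3)
I(Y) = 3
(k + I(-6))**2 = (-156 + 3)**2 = (-153)**2 = 23409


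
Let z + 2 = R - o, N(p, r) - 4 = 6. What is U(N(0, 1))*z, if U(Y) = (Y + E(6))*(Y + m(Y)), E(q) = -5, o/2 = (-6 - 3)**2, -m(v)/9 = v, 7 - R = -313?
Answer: -62400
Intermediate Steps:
R = 320 (R = 7 - 1*(-313) = 7 + 313 = 320)
N(p, r) = 10 (N(p, r) = 4 + 6 = 10)
m(v) = -9*v
o = 162 (o = 2*(-6 - 3)**2 = 2*(-9)**2 = 2*81 = 162)
z = 156 (z = -2 + (320 - 1*162) = -2 + (320 - 162) = -2 + 158 = 156)
U(Y) = -8*Y*(-5 + Y) (U(Y) = (Y - 5)*(Y - 9*Y) = (-5 + Y)*(-8*Y) = -8*Y*(-5 + Y))
U(N(0, 1))*z = (8*10*(5 - 1*10))*156 = (8*10*(5 - 10))*156 = (8*10*(-5))*156 = -400*156 = -62400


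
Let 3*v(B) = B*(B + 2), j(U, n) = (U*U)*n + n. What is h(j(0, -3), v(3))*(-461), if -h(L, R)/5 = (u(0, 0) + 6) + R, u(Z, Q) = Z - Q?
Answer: 25355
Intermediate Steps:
j(U, n) = n + n*U² (j(U, n) = U²*n + n = n*U² + n = n + n*U²)
v(B) = B*(2 + B)/3 (v(B) = (B*(B + 2))/3 = (B*(2 + B))/3 = B*(2 + B)/3)
h(L, R) = -30 - 5*R (h(L, R) = -5*(((0 - 1*0) + 6) + R) = -5*(((0 + 0) + 6) + R) = -5*((0 + 6) + R) = -5*(6 + R) = -30 - 5*R)
h(j(0, -3), v(3))*(-461) = (-30 - 5*3*(2 + 3)/3)*(-461) = (-30 - 5*3*5/3)*(-461) = (-30 - 5*5)*(-461) = (-30 - 25)*(-461) = -55*(-461) = 25355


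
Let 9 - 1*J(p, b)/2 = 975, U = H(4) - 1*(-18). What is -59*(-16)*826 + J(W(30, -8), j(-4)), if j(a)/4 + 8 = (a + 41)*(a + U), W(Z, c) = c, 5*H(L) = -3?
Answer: 777812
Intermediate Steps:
H(L) = -3/5 (H(L) = (1/5)*(-3) = -3/5)
U = 87/5 (U = -3/5 - 1*(-18) = -3/5 + 18 = 87/5 ≈ 17.400)
j(a) = -32 + 4*(41 + a)*(87/5 + a) (j(a) = -32 + 4*((a + 41)*(a + 87/5)) = -32 + 4*((41 + a)*(87/5 + a)) = -32 + 4*(41 + a)*(87/5 + a))
J(p, b) = -1932 (J(p, b) = 18 - 2*975 = 18 - 1950 = -1932)
-59*(-16)*826 + J(W(30, -8), j(-4)) = -59*(-16)*826 - 1932 = 944*826 - 1932 = 779744 - 1932 = 777812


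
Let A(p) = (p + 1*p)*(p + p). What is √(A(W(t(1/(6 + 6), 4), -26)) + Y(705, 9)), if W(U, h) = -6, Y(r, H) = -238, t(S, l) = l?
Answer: I*√94 ≈ 9.6954*I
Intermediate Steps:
A(p) = 4*p² (A(p) = (p + p)*(2*p) = (2*p)*(2*p) = 4*p²)
√(A(W(t(1/(6 + 6), 4), -26)) + Y(705, 9)) = √(4*(-6)² - 238) = √(4*36 - 238) = √(144 - 238) = √(-94) = I*√94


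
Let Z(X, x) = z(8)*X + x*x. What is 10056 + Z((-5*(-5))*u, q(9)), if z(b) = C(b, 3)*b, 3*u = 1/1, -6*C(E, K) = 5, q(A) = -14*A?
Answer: 232888/9 ≈ 25876.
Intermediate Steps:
C(E, K) = -⅚ (C(E, K) = -⅙*5 = -⅚)
u = ⅓ (u = (⅓)/1 = (⅓)*1 = ⅓ ≈ 0.33333)
z(b) = -5*b/6
Z(X, x) = x² - 20*X/3 (Z(X, x) = (-⅚*8)*X + x*x = -20*X/3 + x² = x² - 20*X/3)
10056 + Z((-5*(-5))*u, q(9)) = 10056 + ((-14*9)² - 20*(-5*(-5))/(3*3)) = 10056 + ((-126)² - 500/(3*3)) = 10056 + (15876 - 20/3*25/3) = 10056 + (15876 - 500/9) = 10056 + 142384/9 = 232888/9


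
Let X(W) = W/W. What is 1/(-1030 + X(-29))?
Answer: -1/1029 ≈ -0.00097182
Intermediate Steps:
X(W) = 1
1/(-1030 + X(-29)) = 1/(-1030 + 1) = 1/(-1029) = -1/1029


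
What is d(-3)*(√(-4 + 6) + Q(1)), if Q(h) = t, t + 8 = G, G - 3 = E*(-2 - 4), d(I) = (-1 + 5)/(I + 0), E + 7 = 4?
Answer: -52/3 - 4*√2/3 ≈ -19.219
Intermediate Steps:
E = -3 (E = -7 + 4 = -3)
d(I) = 4/I
G = 21 (G = 3 - 3*(-2 - 4) = 3 - 3*(-6) = 3 + 18 = 21)
t = 13 (t = -8 + 21 = 13)
Q(h) = 13
d(-3)*(√(-4 + 6) + Q(1)) = (4/(-3))*(√(-4 + 6) + 13) = (4*(-⅓))*(√2 + 13) = -4*(13 + √2)/3 = -52/3 - 4*√2/3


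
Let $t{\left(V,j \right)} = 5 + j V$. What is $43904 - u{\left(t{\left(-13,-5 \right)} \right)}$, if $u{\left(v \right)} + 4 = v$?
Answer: $43838$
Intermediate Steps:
$t{\left(V,j \right)} = 5 + V j$
$u{\left(v \right)} = -4 + v$
$43904 - u{\left(t{\left(-13,-5 \right)} \right)} = 43904 - \left(-4 + \left(5 - -65\right)\right) = 43904 - \left(-4 + \left(5 + 65\right)\right) = 43904 - \left(-4 + 70\right) = 43904 - 66 = 43838$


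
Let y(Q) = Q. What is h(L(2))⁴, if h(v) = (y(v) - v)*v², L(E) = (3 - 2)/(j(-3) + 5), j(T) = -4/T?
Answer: 0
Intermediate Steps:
L(E) = 3/19 (L(E) = (3 - 2)/(-4/(-3) + 5) = 1/(-4*(-⅓) + 5) = 1/(4/3 + 5) = 1/(19/3) = 1*(3/19) = 3/19)
h(v) = 0 (h(v) = (v - v)*v² = 0*v² = 0)
h(L(2))⁴ = 0⁴ = 0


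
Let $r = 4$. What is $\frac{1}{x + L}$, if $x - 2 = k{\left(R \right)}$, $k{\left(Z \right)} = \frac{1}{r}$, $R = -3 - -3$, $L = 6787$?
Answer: $\frac{4}{27157} \approx 0.00014729$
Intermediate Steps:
$R = 0$ ($R = -3 + 3 = 0$)
$k{\left(Z \right)} = \frac{1}{4}$
$x = \frac{9}{4}$ ($x = 2 + \frac{1}{4} = \frac{9}{4} \approx 2.25$)
$\frac{1}{x + L} = \frac{1}{\frac{9}{4} + 6787} = \frac{1}{\frac{27157}{4}} = \frac{4}{27157}$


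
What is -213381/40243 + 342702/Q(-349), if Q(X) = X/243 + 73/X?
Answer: -83545239512403/401107730 ≈ -2.0829e+5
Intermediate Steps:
Q(X) = 73/X + X/243 (Q(X) = X*(1/243) + 73/X = X/243 + 73/X = 73/X + X/243)
-213381/40243 + 342702/Q(-349) = -213381/40243 + 342702/(73/(-349) + (1/243)*(-349)) = -213381*1/40243 + 342702/(73*(-1/349) - 349/243) = -30483/5749 + 342702/(-73/349 - 349/243) = -30483/5749 + 342702/(-139540/84807) = -30483/5749 + 342702*(-84807/139540) = -30483/5749 - 14531764257/69770 = -83545239512403/401107730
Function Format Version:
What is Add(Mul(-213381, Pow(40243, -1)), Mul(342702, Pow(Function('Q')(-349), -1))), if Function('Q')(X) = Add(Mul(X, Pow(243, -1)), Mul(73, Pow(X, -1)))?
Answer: Rational(-83545239512403, 401107730) ≈ -2.0829e+5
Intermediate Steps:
Function('Q')(X) = Add(Mul(73, Pow(X, -1)), Mul(Rational(1, 243), X)) (Function('Q')(X) = Add(Mul(X, Rational(1, 243)), Mul(73, Pow(X, -1))) = Add(Mul(Rational(1, 243), X), Mul(73, Pow(X, -1))) = Add(Mul(73, Pow(X, -1)), Mul(Rational(1, 243), X)))
Add(Mul(-213381, Pow(40243, -1)), Mul(342702, Pow(Function('Q')(-349), -1))) = Add(Mul(-213381, Pow(40243, -1)), Mul(342702, Pow(Add(Mul(73, Pow(-349, -1)), Mul(Rational(1, 243), -349)), -1))) = Add(Mul(-213381, Rational(1, 40243)), Mul(342702, Pow(Add(Mul(73, Rational(-1, 349)), Rational(-349, 243)), -1))) = Add(Rational(-30483, 5749), Mul(342702, Pow(Add(Rational(-73, 349), Rational(-349, 243)), -1))) = Add(Rational(-30483, 5749), Mul(342702, Pow(Rational(-139540, 84807), -1))) = Add(Rational(-30483, 5749), Mul(342702, Rational(-84807, 139540))) = Add(Rational(-30483, 5749), Rational(-14531764257, 69770)) = Rational(-83545239512403, 401107730)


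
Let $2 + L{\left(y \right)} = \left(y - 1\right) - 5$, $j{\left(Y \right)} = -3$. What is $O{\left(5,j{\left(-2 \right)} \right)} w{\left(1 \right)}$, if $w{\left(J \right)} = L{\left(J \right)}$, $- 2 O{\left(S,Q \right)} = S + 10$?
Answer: $\frac{105}{2} \approx 52.5$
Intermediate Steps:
$L{\left(y \right)} = -8 + y$ ($L{\left(y \right)} = -2 + \left(\left(y - 1\right) - 5\right) = -2 + \left(\left(-1 + y\right) - 5\right) = -2 + \left(-6 + y\right) = -8 + y$)
$O{\left(S,Q \right)} = -5 - \frac{S}{2}$ ($O{\left(S,Q \right)} = - \frac{S + 10}{2} = - \frac{10 + S}{2} = -5 - \frac{S}{2}$)
$w{\left(J \right)} = -8 + J$
$O{\left(5,j{\left(-2 \right)} \right)} w{\left(1 \right)} = \left(-5 - \frac{5}{2}\right) \left(-8 + 1\right) = \left(-5 - \frac{5}{2}\right) \left(-7\right) = \left(- \frac{15}{2}\right) \left(-7\right) = \frac{105}{2}$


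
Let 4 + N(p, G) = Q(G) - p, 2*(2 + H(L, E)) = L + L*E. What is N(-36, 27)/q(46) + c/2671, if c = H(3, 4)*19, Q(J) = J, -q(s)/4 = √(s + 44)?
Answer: 209/5342 - 59*√10/120 ≈ -1.5157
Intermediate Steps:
H(L, E) = -2 + L/2 + E*L/2 (H(L, E) = -2 + (L + L*E)/2 = -2 + (L + E*L)/2 = -2 + (L/2 + E*L/2) = -2 + L/2 + E*L/2)
q(s) = -4*√(44 + s) (q(s) = -4*√(s + 44) = -4*√(44 + s))
N(p, G) = -4 + G - p (N(p, G) = -4 + (G - p) = -4 + G - p)
c = 209/2 (c = (-2 + (½)*3 + (½)*4*3)*19 = (-2 + 3/2 + 6)*19 = (11/2)*19 = 209/2 ≈ 104.50)
N(-36, 27)/q(46) + c/2671 = (-4 + 27 - 1*(-36))/((-4*√(44 + 46))) + (209/2)/2671 = (-4 + 27 + 36)/((-12*√10)) + (209/2)*(1/2671) = 59/((-12*√10)) + 209/5342 = 59*(-√10/120) + 209/5342 = -59*√10/120 + 209/5342 = 209/5342 - 59*√10/120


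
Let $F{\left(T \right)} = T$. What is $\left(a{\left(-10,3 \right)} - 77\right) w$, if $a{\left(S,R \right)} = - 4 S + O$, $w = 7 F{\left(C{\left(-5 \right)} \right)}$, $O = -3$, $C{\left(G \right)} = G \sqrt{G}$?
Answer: $1400 i \sqrt{5} \approx 3130.5 i$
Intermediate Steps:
$C{\left(G \right)} = G^{\frac{3}{2}}$
$w = - 35 i \sqrt{5}$ ($w = 7 \left(-5\right)^{\frac{3}{2}} = 7 \left(- 5 i \sqrt{5}\right) = - 35 i \sqrt{5} \approx - 78.262 i$)
$a{\left(S,R \right)} = -3 - 4 S$ ($a{\left(S,R \right)} = - 4 S - 3 = -3 - 4 S$)
$\left(a{\left(-10,3 \right)} - 77\right) w = \left(\left(-3 - -40\right) - 77\right) \left(- 35 i \sqrt{5}\right) = \left(\left(-3 + 40\right) - 77\right) \left(- 35 i \sqrt{5}\right) = \left(37 - 77\right) \left(- 35 i \sqrt{5}\right) = - 40 \left(- 35 i \sqrt{5}\right) = 1400 i \sqrt{5}$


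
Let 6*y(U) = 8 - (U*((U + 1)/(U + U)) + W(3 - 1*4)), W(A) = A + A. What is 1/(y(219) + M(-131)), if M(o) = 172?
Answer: 3/466 ≈ 0.0064378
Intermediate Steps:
W(A) = 2*A
y(U) = 19/12 - U/12 (y(U) = (8 - (U*((U + 1)/(U + U)) + 2*(3 - 1*4)))/6 = (8 - (U*((1 + U)/((2*U))) + 2*(3 - 4)))/6 = (8 - (U*((1 + U)*(1/(2*U))) + 2*(-1)))/6 = (8 - (U*((1 + U)/(2*U)) - 2))/6 = (8 - ((1/2 + U/2) - 2))/6 = (8 - (-3/2 + U/2))/6 = (8 + (3/2 - U/2))/6 = (19/2 - U/2)/6 = 19/12 - U/12)
1/(y(219) + M(-131)) = 1/((19/12 - 1/12*219) + 172) = 1/((19/12 - 73/4) + 172) = 1/(-50/3 + 172) = 1/(466/3) = 3/466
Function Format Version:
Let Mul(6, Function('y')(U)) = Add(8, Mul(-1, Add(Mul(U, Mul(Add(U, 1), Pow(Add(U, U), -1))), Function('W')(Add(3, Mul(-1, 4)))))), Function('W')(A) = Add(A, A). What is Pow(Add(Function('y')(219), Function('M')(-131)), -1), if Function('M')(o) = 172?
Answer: Rational(3, 466) ≈ 0.0064378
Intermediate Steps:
Function('W')(A) = Mul(2, A)
Function('y')(U) = Add(Rational(19, 12), Mul(Rational(-1, 12), U)) (Function('y')(U) = Mul(Rational(1, 6), Add(8, Mul(-1, Add(Mul(U, Mul(Add(U, 1), Pow(Add(U, U), -1))), Mul(2, Add(3, Mul(-1, 4))))))) = Mul(Rational(1, 6), Add(8, Mul(-1, Add(Mul(U, Mul(Add(1, U), Pow(Mul(2, U), -1))), Mul(2, Add(3, -4)))))) = Mul(Rational(1, 6), Add(8, Mul(-1, Add(Mul(U, Mul(Add(1, U), Mul(Rational(1, 2), Pow(U, -1)))), Mul(2, -1))))) = Mul(Rational(1, 6), Add(8, Mul(-1, Add(Mul(U, Mul(Rational(1, 2), Pow(U, -1), Add(1, U))), -2)))) = Mul(Rational(1, 6), Add(8, Mul(-1, Add(Add(Rational(1, 2), Mul(Rational(1, 2), U)), -2)))) = Mul(Rational(1, 6), Add(8, Mul(-1, Add(Rational(-3, 2), Mul(Rational(1, 2), U))))) = Mul(Rational(1, 6), Add(8, Add(Rational(3, 2), Mul(Rational(-1, 2), U)))) = Mul(Rational(1, 6), Add(Rational(19, 2), Mul(Rational(-1, 2), U))) = Add(Rational(19, 12), Mul(Rational(-1, 12), U)))
Pow(Add(Function('y')(219), Function('M')(-131)), -1) = Pow(Add(Add(Rational(19, 12), Mul(Rational(-1, 12), 219)), 172), -1) = Pow(Add(Add(Rational(19, 12), Rational(-73, 4)), 172), -1) = Pow(Add(Rational(-50, 3), 172), -1) = Pow(Rational(466, 3), -1) = Rational(3, 466)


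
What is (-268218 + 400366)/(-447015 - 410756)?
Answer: -132148/857771 ≈ -0.15406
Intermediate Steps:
(-268218 + 400366)/(-447015 - 410756) = 132148/(-857771) = 132148*(-1/857771) = -132148/857771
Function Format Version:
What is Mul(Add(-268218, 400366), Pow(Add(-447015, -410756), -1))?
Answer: Rational(-132148, 857771) ≈ -0.15406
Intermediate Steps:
Mul(Add(-268218, 400366), Pow(Add(-447015, -410756), -1)) = Mul(132148, Pow(-857771, -1)) = Mul(132148, Rational(-1, 857771)) = Rational(-132148, 857771)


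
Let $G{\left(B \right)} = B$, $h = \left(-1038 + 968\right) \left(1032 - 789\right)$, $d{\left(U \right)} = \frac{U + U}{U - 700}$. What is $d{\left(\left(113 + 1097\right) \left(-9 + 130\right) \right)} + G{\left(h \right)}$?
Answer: $- \frac{247823428}{14571} \approx -17008.0$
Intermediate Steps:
$d{\left(U \right)} = \frac{2 U}{-700 + U}$
$h = -17010$ ($h = \left(-70\right) 243 = -17010$)
$d{\left(\left(113 + 1097\right) \left(-9 + 130\right) \right)} + G{\left(h \right)} = \frac{2 \left(113 + 1097\right) \left(-9 + 130\right)}{-700 + \left(113 + 1097\right) \left(-9 + 130\right)} - 17010 = \frac{2 \cdot 1210 \cdot 121}{-700 + 1210 \cdot 121} - 17010 = 2 \cdot 146410 \frac{1}{-700 + 146410} - 17010 = 2 \cdot 146410 \cdot \frac{1}{145710} - 17010 = \frac{29282}{14571} - 17010 = - \frac{247823428}{14571}$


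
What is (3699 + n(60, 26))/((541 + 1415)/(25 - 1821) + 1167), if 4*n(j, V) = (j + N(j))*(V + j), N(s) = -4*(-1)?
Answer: 2278675/523494 ≈ 4.3528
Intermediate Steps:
N(s) = 4
n(j, V) = (4 + j)*(V + j)/4 (n(j, V) = ((j + 4)*(V + j))/4 = ((4 + j)*(V + j))/4 = (4 + j)*(V + j)/4)
(3699 + n(60, 26))/((541 + 1415)/(25 - 1821) + 1167) = (3699 + (26 + 60 + (¼)*60² + (¼)*26*60))/((541 + 1415)/(25 - 1821) + 1167) = (3699 + (26 + 60 + (¼)*3600 + 390))/(1956/(-1796) + 1167) = (3699 + (26 + 60 + 900 + 390))/(1956*(-1/1796) + 1167) = (3699 + 1376)/(-489/449 + 1167) = 5075/(523494/449) = 5075*(449/523494) = 2278675/523494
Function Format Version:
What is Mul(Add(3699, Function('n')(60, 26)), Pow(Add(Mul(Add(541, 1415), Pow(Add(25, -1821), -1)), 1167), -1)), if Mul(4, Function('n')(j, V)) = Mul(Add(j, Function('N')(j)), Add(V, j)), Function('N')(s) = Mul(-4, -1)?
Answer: Rational(2278675, 523494) ≈ 4.3528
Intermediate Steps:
Function('N')(s) = 4
Function('n')(j, V) = Mul(Rational(1, 4), Add(4, j), Add(V, j)) (Function('n')(j, V) = Mul(Rational(1, 4), Mul(Add(j, 4), Add(V, j))) = Mul(Rational(1, 4), Mul(Add(4, j), Add(V, j))) = Mul(Rational(1, 4), Add(4, j), Add(V, j)))
Mul(Add(3699, Function('n')(60, 26)), Pow(Add(Mul(Add(541, 1415), Pow(Add(25, -1821), -1)), 1167), -1)) = Mul(Add(3699, Add(26, 60, Mul(Rational(1, 4), Pow(60, 2)), Mul(Rational(1, 4), 26, 60))), Pow(Add(Mul(Add(541, 1415), Pow(Add(25, -1821), -1)), 1167), -1)) = Mul(Add(3699, Add(26, 60, Mul(Rational(1, 4), 3600), 390)), Pow(Add(Mul(1956, Pow(-1796, -1)), 1167), -1)) = Mul(Add(3699, Add(26, 60, 900, 390)), Pow(Add(Mul(1956, Rational(-1, 1796)), 1167), -1)) = Mul(Add(3699, 1376), Pow(Add(Rational(-489, 449), 1167), -1)) = Mul(5075, Pow(Rational(523494, 449), -1)) = Mul(5075, Rational(449, 523494)) = Rational(2278675, 523494)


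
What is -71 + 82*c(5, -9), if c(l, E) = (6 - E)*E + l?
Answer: -10731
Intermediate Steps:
c(l, E) = l + E*(6 - E) (c(l, E) = E*(6 - E) + l = l + E*(6 - E))
-71 + 82*c(5, -9) = -71 + 82*(5 - 1*(-9)² + 6*(-9)) = -71 + 82*(5 - 1*81 - 54) = -71 + 82*(5 - 81 - 54) = -71 + 82*(-130) = -71 - 10660 = -10731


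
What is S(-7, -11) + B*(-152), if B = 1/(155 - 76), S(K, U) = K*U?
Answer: 5931/79 ≈ 75.076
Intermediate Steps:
B = 1/79 ≈ 0.012658
S(-7, -11) + B*(-152) = -7*(-11) + (1/79)*(-152) = 77 - 152/79 = 5931/79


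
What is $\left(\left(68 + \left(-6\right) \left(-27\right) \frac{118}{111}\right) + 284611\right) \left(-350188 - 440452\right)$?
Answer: $- \frac{8332946326800}{37} \approx -2.2521 \cdot 10^{11}$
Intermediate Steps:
$\left(\left(68 + \left(-6\right) \left(-27\right) \frac{118}{111}\right) + 284611\right) \left(-350188 - 440452\right) = \left(\left(68 + 162 \cdot 118 \cdot \frac{1}{111}\right) + 284611\right) \left(-790640\right) = \left(\left(68 + 162 \cdot \frac{118}{111}\right) + 284611\right) \left(-790640\right) = \left(\left(68 + \frac{6372}{37}\right) + 284611\right) \left(-790640\right) = \left(\frac{8888}{37} + 284611\right) \left(-790640\right) = \frac{10539495}{37} \left(-790640\right) = - \frac{8332946326800}{37}$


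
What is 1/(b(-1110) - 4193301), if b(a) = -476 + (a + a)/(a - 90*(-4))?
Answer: -25/104844351 ≈ -2.3845e-7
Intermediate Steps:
b(a) = -476 + 2*a/(360 + a) (b(a) = -476 + (2*a)/(a + 360) = -476 + (2*a)/(360 + a) = -476 + 2*a/(360 + a))
1/(b(-1110) - 4193301) = 1/(6*(-28560 - 79*(-1110))/(360 - 1110) - 4193301) = 1/(6*(-28560 + 87690)/(-750) - 4193301) = 1/(6*(-1/750)*59130 - 4193301) = 1/(-11826/25 - 4193301) = 1/(-104844351/25) = -25/104844351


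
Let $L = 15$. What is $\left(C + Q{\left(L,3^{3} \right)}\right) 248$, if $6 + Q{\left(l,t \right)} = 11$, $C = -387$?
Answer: $-94736$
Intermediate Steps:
$Q{\left(l,t \right)} = 5$ ($Q{\left(l,t \right)} = -6 + 11 = 5$)
$\left(C + Q{\left(L,3^{3} \right)}\right) 248 = \left(-387 + 5\right) 248 = \left(-382\right) 248 = -94736$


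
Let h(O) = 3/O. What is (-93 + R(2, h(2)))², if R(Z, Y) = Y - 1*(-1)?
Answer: 32761/4 ≈ 8190.3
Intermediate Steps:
R(Z, Y) = 1 + Y (R(Z, Y) = Y + 1 = 1 + Y)
(-93 + R(2, h(2)))² = (-93 + (1 + 3/2))² = (-93 + 5/2)² = (-181/2)² = 32761/4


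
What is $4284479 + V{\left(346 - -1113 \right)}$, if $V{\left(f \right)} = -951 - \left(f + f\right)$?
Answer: $4280610$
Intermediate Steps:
$V{\left(f \right)} = -951 - 2 f$
$4284479 + V{\left(346 - -1113 \right)} = 4284479 - \left(951 + 2 \left(346 - -1113\right)\right) = 4284479 - \left(951 + 2 \left(346 + 1113\right)\right) = 4284479 - 3869 = 4280610$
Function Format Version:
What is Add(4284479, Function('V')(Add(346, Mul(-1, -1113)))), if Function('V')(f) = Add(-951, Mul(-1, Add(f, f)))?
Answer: 4280610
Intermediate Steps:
Function('V')(f) = Add(-951, Mul(-2, f)) (Function('V')(f) = Add(-951, Mul(-1, Mul(2, f))) = Add(-951, Mul(-2, f)))
Add(4284479, Function('V')(Add(346, Mul(-1, -1113)))) = Add(4284479, Add(-951, Mul(-2, Add(346, Mul(-1, -1113))))) = Add(4284479, Add(-951, Mul(-2, Add(346, 1113)))) = Add(4284479, Add(-951, Mul(-2, 1459))) = Add(4284479, Add(-951, -2918)) = Add(4284479, -3869) = 4280610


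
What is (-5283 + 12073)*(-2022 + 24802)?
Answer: 154676200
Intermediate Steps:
(-5283 + 12073)*(-2022 + 24802) = 6790*22780 = 154676200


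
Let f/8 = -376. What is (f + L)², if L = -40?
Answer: 9290304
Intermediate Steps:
f = -3008 (f = 8*(-376) = -3008)
(f + L)² = (-3008 - 40)² = (-3048)² = 9290304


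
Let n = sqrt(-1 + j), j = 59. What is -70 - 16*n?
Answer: -70 - 16*sqrt(58) ≈ -191.85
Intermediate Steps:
n = sqrt(58) (n = sqrt(-1 + 59) = sqrt(58) ≈ 7.6158)
-70 - 16*n = -70 - 16*sqrt(58)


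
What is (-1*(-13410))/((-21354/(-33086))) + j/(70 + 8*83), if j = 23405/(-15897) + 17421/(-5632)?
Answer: 4859544273210427837/233884730010624 ≈ 20778.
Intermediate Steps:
j = -408758597/89531904 (j = 23405*(-1/15897) + 17421*(-1/5632) = -23405/15897 - 17421/5632 = -408758597/89531904 ≈ -4.5655)
(-1*(-13410))/((-21354/(-33086))) + j/(70 + 8*83) = (-1*(-13410))/((-21354/(-33086))) - 408758597/(89531904*(70 + 8*83)) = 13410/((-21354*(-1/33086))) - 408758597/(89531904*(70 + 664)) = 13410/(10677/16543) - 408758597/89531904/734 = 13410*(16543/10677) - 408758597/89531904*1/734 = 73947210/3559 - 408758597/65716417536 = 4859544273210427837/233884730010624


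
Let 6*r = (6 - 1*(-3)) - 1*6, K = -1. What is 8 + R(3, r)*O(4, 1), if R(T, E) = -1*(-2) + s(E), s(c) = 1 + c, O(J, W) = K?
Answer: 9/2 ≈ 4.5000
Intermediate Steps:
O(J, W) = -1
r = ½ (r = ((6 - 1*(-3)) - 1*6)/6 = ((6 + 3) - 6)/6 = (9 - 6)/6 = (⅙)*3 = ½ ≈ 0.50000)
R(T, E) = 3 + E (R(T, E) = -1*(-2) + (1 + E) = 2 + (1 + E) = 3 + E)
8 + R(3, r)*O(4, 1) = 8 + (3 + ½)*(-1) = 8 + (7/2)*(-1) = 8 - 7/2 = 9/2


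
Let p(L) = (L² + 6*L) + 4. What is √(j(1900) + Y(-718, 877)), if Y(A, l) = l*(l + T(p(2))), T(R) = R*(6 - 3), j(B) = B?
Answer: √823649 ≈ 907.55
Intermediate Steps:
p(L) = 4 + L² + 6*L
T(R) = 3*R (T(R) = R*3 = 3*R)
Y(A, l) = l*(60 + l) (Y(A, l) = l*(l + 3*(4 + 2² + 6*2)) = l*(l + 3*(4 + 4 + 12)) = l*(l + 3*20) = l*(l + 60) = l*(60 + l))
√(j(1900) + Y(-718, 877)) = √(1900 + 877*(60 + 877)) = √(1900 + 877*937) = √(1900 + 821749) = √823649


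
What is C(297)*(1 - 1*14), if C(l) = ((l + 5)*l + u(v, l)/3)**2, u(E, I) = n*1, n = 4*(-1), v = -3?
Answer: -941238611092/9 ≈ -1.0458e+11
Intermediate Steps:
n = -4
u(E, I) = -4 (u(E, I) = -4*1 = -4)
C(l) = (-4/3 + l*(5 + l))**2 (C(l) = ((l + 5)*l - 4/3)**2 = ((5 + l)*l - 4*1/3)**2 = (l*(5 + l) - 4/3)**2 = (-4/3 + l*(5 + l))**2)
C(297)*(1 - 1*14) = ((-4 + 3*297**2 + 15*297)**2/9)*(1 - 1*14) = ((-4 + 3*88209 + 4455)**2/9)*(1 - 14) = ((-4 + 264627 + 4455)**2/9)*(-13) = ((1/9)*269078**2)*(-13) = ((1/9)*72402970084)*(-13) = (72402970084/9)*(-13) = -941238611092/9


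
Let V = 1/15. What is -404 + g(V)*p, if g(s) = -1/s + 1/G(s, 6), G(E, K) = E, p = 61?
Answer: -404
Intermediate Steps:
V = 1/15 ≈ 0.066667
g(s) = 0 (g(s) = -1/s + 1/s = 0)
-404 + g(V)*p = -404 + 0*61 = -404 + 0 = -404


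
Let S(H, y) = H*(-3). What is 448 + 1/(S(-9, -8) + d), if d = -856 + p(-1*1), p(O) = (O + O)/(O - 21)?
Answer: 4084853/9118 ≈ 448.00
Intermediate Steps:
p(O) = 2*O/(-21 + O) (p(O) = (2*O)/(-21 + O) = 2*O/(-21 + O))
S(H, y) = -3*H
d = -9415/11 (d = -856 + 2*(-1*1)/(-21 - 1*1) = -856 + 2*(-1)/(-21 - 1) = -856 + 2*(-1)/(-22) = -856 + 2*(-1)*(-1/22) = -856 + 1/11 = -9415/11 ≈ -855.91)
448 + 1/(S(-9, -8) + d) = 448 + 1/(-3*(-9) - 9415/11) = 448 + 1/(27 - 9415/11) = 448 + 1/(-9118/11) = 448 - 11/9118 = 4084853/9118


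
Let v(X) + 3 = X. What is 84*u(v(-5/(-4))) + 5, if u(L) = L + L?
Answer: -289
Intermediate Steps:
v(X) = -3 + X
u(L) = 2*L
84*u(v(-5/(-4))) + 5 = 84*(2*(-3 - 5/(-4))) + 5 = 84*(2*(-3 - 5*(-¼))) + 5 = 84*(2*(-3 + 5/4)) + 5 = 84*(2*(-7/4)) + 5 = 84*(-7/2) + 5 = -294 + 5 = -289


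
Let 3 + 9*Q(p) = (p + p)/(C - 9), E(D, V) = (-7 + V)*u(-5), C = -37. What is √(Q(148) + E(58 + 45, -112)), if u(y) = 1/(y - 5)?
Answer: √5166490/690 ≈ 3.2942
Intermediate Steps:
u(y) = 1/(-5 + y)
E(D, V) = 7/10 - V/10 (E(D, V) = (-7 + V)/(-5 - 5) = (-7 + V)/(-10) = (-7 + V)*(-⅒) = 7/10 - V/10)
Q(p) = -⅓ - p/207 (Q(p) = -⅓ + ((p + p)/(-37 - 9))/9 = -⅓ + ((2*p)/(-46))/9 = -⅓ + ((2*p)*(-1/46))/9 = -⅓ + (-p/23)/9 = -⅓ - p/207)
√(Q(148) + E(58 + 45, -112)) = √((-⅓ - 1/207*148) + (7/10 - ⅒*(-112))) = √((-⅓ - 148/207) + (7/10 + 56/5)) = √(-217/207 + 119/10) = √(22463/2070) = √5166490/690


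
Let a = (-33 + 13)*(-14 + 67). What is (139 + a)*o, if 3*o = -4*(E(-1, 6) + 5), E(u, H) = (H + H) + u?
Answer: 19648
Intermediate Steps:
E(u, H) = u + 2*H (E(u, H) = 2*H + u = u + 2*H)
o = -64/3 (o = (-4*((-1 + 2*6) + 5))/3 = (-4*((-1 + 12) + 5))/3 = (-4*(11 + 5))/3 = (-4*16)/3 = (⅓)*(-64) = -64/3 ≈ -21.333)
a = -1060 (a = -20*53 = -1060)
(139 + a)*o = (139 - 1060)*(-64/3) = -921*(-64/3) = 19648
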